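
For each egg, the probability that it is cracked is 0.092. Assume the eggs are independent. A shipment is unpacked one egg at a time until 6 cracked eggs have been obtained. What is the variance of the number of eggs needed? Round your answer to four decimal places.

643.6673

Y = total eggs until the sixth success; negative binomial with r=6, p=0.092.
Var(Y) = r(1−p)/p² = 6·0.908 / 0.092² = 643.667297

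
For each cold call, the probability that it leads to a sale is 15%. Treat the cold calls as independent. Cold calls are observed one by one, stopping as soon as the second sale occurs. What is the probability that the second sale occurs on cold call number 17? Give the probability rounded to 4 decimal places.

0.0314

Y = trial on which the second success occurs; negative binomial, r=2, p=0.15.
P(Y=17) = C(16,1) · p^2 · (1−p)^15
= 16 · 0.0225 · 0.087354 = 0.031448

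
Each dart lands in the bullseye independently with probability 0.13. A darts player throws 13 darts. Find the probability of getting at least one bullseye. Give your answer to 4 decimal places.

P(at least one) = 1 − P(none) = 1 − (1 − 0.13)^13
= 1 − 0.163588 = 0.836412

0.8364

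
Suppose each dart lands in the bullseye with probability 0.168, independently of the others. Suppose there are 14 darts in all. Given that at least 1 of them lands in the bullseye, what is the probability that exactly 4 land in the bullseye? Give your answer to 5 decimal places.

0.13719

X ~ Binomial(14, 0.168). Want P(X=4 | X≥1) = P(X=4) / P(X≥1).
P(X=4) = C(14,4)·0.168^4·0.832^10 = 0.1267373
P(X≥1) = 1 − 0.0761599 = 0.9238401
Ratio = 0.1267373 / 0.9238401 = 0.1371853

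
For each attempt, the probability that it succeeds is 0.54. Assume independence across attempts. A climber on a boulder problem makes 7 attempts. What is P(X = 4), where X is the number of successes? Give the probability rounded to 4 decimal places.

X ~ Binomial(n=7, p=0.54).
P(X=4) = C(7,4) · p^4 · (1−p)^3
= 35 · 0.085031 · 0.097336 = 0.289679

0.2897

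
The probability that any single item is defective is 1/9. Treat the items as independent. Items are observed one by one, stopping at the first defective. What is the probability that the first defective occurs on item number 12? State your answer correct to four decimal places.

Geometric (trials to first success), p = 0.111111.
P(Y = 12) = (1−p)^11 · p = 0.27373 · 0.111111 = 0.030414

0.0304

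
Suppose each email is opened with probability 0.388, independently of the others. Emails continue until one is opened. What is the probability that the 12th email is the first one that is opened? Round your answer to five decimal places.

0.00175

Geometric (trials to first success), p = 0.388.
P(Y = 12) = (1−p)^11 · p = 0.0045109 · 0.388 = 0.0017502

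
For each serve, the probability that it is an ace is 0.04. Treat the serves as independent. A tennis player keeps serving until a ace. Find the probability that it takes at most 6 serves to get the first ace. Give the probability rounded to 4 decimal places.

0.2172

Y = number of serves to the first success; geometric, p = 0.04.
P(Y ≤ 6) = 1 − (1−p)^6 = 1 − 0.782758 = 0.217242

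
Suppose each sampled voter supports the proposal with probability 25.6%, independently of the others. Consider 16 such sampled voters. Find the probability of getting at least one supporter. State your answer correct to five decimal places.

0.99119

P(at least one) = 1 − P(none) = 1 − (1 − 0.256)^16
= 1 − 0.0088139 = 0.9911861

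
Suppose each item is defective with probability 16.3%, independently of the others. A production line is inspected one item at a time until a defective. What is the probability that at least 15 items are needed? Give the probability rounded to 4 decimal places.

0.0828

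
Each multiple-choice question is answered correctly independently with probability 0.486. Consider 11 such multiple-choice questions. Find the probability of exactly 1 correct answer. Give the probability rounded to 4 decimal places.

X ~ Binomial(n=11, p=0.486).
P(X=1) = C(11,1) · p^1 · (1−p)^10
= 11 · 0.486 · 0.0012872 = 0.006881

0.0069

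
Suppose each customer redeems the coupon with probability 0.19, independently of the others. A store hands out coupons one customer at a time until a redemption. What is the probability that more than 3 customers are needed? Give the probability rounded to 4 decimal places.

0.5314

Y = number of customers to the first success; geometric, p = 0.19.
P(Y > 3) = P(first 3 all fail) = (1−p)^3 = 0.531441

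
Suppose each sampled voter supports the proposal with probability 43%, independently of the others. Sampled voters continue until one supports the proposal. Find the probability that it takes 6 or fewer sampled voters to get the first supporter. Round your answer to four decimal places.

0.9657

Y = number of sampled voters to the first success; geometric, p = 0.43.
P(Y ≤ 6) = 1 − (1−p)^6 = 1 − 0.034296 = 0.965704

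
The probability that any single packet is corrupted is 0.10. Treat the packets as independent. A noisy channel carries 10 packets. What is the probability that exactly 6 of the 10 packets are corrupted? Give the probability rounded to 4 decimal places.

0.0001

X ~ Binomial(n=10, p=0.10).
P(X=6) = C(10,6) · p^6 · (1−p)^4
= 210 · 1e-06 · 0.6561 = 0.000138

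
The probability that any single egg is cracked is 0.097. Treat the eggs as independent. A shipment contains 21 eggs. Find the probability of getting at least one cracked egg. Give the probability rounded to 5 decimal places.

P(at least one) = 1 − P(none) = 1 − (1 − 0.097)^21
= 1 − 0.1173391 = 0.8826609

0.88266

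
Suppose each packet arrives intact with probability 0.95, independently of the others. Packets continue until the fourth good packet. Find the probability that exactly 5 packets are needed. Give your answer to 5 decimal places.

Y = trial on which the fourth success occurs; negative binomial, r=4, p=0.95.
P(Y=5) = C(4,3) · p^4 · (1−p)^1
= 4 · 0.81451 · 0.05 = 0.1629012

0.16290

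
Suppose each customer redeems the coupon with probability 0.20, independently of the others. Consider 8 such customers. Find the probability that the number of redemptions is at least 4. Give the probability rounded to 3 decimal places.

X ~ Binomial(8, 0.20); P(X ≥ 4) = Σ C(8,k) p^k (1−p)^(8−k) over k:
  k=4: C(8,4)·0.20^4·0.80^4 = 0.04588
  k=5: C(8,5)·0.20^5·0.80^3 = 0.00918
  k=6: C(8,6)·0.20^6·0.80^2 = 0.00115
  k=7: C(8,7)·0.20^7·0.80^1 = 0.00008
  k=8: C(8,8)·0.20^8·0.80^0 = 0.00000
Total = 0.05628

0.056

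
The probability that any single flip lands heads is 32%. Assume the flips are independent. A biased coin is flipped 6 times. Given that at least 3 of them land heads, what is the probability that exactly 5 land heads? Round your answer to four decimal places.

X ~ Binomial(6, 0.32). Want P(X=5 | X≥3) = P(X=5) / P(X≥3).
P(X=5) = C(6,5)·0.32^5·0.68^1 = 0.013690
P(X≥3) = 1 − 0.098867 − 0.279155 − 0.328418 = 0.293559
Ratio = 0.013690 / 0.293559 = 0.046635

0.0466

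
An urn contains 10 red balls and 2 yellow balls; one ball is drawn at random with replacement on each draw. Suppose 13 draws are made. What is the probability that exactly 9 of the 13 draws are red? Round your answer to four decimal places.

0.1069

X ~ Binomial(n=13, p=0.833333).
P(X=9) = C(13,9) · p^9 · (1−p)^4
= 715 · 0.19381 · 0.0007716 = 0.106923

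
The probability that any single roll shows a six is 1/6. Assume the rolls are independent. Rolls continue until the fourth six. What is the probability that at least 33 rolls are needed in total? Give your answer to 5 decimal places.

0.19577

Needing more than 32 rolls ⇔ fewer than 4 successes in the first 32. With X ~ Binomial(32, 0.166667), P(Y > 32) = P(X ≤ 3).
  k=0: C(32,0)·0.166667^0·0.833333^32 = 0.0029255
  k=1: C(32,1)·0.166667^1·0.833333^31 = 0.0187232
  k=2: C(32,2)·0.166667^2·0.833333^30 = 0.0580419
  k=3: C(32,3)·0.166667^3·0.833333^29 = 0.1160838
P(X ≤ 3) = 0.1957745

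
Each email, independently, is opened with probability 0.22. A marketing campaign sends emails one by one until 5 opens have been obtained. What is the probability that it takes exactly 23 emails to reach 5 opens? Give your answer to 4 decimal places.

0.0431

Y = trial on which the fifth success occurs; negative binomial, r=5, p=0.22.
P(Y=23) = C(22,4) · p^5 · (1−p)^18
= 7315 · 0.00051536 · 0.011421 = 0.043056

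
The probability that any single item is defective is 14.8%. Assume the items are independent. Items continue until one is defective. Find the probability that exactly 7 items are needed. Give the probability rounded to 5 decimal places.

0.05661

Geometric (trials to first success), p = 0.148.
P(Y = 7) = (1−p)^6 · p = 0.38251 · 0.148 = 0.0566108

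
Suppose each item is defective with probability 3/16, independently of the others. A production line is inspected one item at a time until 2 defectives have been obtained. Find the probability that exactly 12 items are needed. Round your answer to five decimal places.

0.04849

Y = trial on which the second success occurs; negative binomial, r=2, p=0.1875.
P(Y=12) = C(11,1) · p^2 · (1−p)^10
= 11 · 0.035156 · 0.12538 = 0.0484874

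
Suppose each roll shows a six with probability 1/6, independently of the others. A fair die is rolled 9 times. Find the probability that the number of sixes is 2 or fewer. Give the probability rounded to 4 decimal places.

X ~ Binomial(9, 0.166667); P(X ≤ 2) = Σ C(9,k) p^k (1−p)^(9−k) over k:
  k=0: C(9,0)·0.166667^0·0.833333^9 = 0.193807
  k=1: C(9,1)·0.166667^1·0.833333^8 = 0.348852
  k=2: C(9,2)·0.166667^2·0.833333^7 = 0.279082
Total = 0.821740

0.8217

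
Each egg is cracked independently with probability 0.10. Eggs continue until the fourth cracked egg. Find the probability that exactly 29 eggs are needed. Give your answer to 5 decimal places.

Y = trial on which the fourth success occurs; negative binomial, r=4, p=0.10.
P(Y=29) = C(28,3) · p^4 · (1−p)^25
= 3276 · 0.0001 · 0.07179 = 0.0235183

0.02352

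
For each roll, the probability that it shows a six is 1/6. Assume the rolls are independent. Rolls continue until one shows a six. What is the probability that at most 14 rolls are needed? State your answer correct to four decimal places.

0.9221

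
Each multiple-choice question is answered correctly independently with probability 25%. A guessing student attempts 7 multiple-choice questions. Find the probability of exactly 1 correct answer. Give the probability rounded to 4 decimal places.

X ~ Binomial(n=7, p=0.25).
P(X=1) = C(7,1) · p^1 · (1−p)^6
= 7 · 0.25 · 0.17798 = 0.311462

0.3115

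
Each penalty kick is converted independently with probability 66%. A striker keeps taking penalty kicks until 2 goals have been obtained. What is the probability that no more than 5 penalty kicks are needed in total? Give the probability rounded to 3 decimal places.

Finishing within 5 penalty kicks ⇔ at least 2 successes in the first 5. With X ~ Binomial(5, 0.66), P(Y ≤ 5) = 1 − P(X ≤ 1).
  k=0: C(5,0)·0.66^0·0.34^5 = 0.00454
  k=1: C(5,1)·0.66^1·0.34^4 = 0.04410
1 − 0.04864 = 0.95136

0.951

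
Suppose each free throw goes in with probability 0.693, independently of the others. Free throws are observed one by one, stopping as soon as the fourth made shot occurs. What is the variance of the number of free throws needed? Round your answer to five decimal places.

Y = total free throws until the fourth success; negative binomial with r=4, p=0.693.
Var(Y) = r(1−p)/p² = 4·0.307 / 0.693² = 2.5570069

2.55701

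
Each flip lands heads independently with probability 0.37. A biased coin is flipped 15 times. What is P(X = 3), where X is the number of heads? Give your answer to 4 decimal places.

X ~ Binomial(n=15, p=0.37).
P(X=3) = C(15,3) · p^3 · (1−p)^12
= 455 · 0.050653 · 0.0039092 = 0.090096

0.0901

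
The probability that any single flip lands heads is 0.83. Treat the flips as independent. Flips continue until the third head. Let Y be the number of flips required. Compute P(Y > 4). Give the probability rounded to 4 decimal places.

Needing more than 4 flips ⇔ fewer than 3 successes in the first 4. With X ~ Binomial(4, 0.83), P(Y > 4) = P(X ≤ 2).
  k=0: C(4,0)·0.83^0·0.17^4 = 0.000835
  k=1: C(4,1)·0.83^1·0.17^3 = 0.016311
  k=2: C(4,2)·0.83^2·0.17^2 = 0.119455
P(X ≤ 2) = 0.136602

0.1366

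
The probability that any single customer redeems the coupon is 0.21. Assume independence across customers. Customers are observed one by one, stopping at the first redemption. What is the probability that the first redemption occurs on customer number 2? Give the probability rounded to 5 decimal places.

Geometric (trials to first success), p = 0.21.
P(Y = 2) = (1−p)^1 · p = 0.79 · 0.21 = 0.1659000

0.16590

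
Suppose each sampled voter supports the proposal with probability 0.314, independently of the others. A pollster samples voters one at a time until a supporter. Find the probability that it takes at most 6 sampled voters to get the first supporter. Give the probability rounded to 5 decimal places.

0.89578

Y = number of sampled voters to the first success; geometric, p = 0.314.
P(Y ≤ 6) = 1 − (1−p)^6 = 1 − 0.1042185 = 0.8957815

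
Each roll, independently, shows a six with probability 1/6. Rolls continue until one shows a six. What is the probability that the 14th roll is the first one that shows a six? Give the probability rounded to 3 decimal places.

0.016

Geometric (trials to first success), p = 0.166667.
P(Y = 14) = (1−p)^13 · p = 0.093464 · 0.166667 = 0.01558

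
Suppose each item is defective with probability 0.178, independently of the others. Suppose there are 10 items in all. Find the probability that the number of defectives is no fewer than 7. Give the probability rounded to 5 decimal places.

X ~ Binomial(10, 0.178); P(X ≥ 7) = Σ C(10,k) p^k (1−p)^(10−k) over k:
  k=7: C(10,7)·0.178^7·0.822^3 = 0.0003773
  k=8: C(10,8)·0.178^8·0.822^2 = 0.0000306
  k=9: C(10,9)·0.178^9·0.822^1 = 0.0000015
  k=10: C(10,10)·0.178^10·0.822^0 = 0.0000000
Total = 0.0004095

0.00041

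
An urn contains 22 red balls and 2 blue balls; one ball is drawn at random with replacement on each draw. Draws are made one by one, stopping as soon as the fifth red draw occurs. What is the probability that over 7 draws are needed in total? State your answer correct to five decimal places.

0.01567

Needing more than 7 draws ⇔ fewer than 5 successes in the first 7. With X ~ Binomial(7, 0.916667), P(Y > 7) = P(X ≤ 4).
  k=0: C(7,0)·0.916667^0·0.083333^7 = 0.0000000
  k=1: C(7,1)·0.916667^1·0.083333^6 = 0.0000021
  k=2: C(7,2)·0.916667^2·0.083333^5 = 0.0000709
  k=3: C(7,3)·0.916667^3·0.083333^4 = 0.0013001
  k=4: C(7,4)·0.916667^4·0.083333^3 = 0.0143011
P(X ≤ 4) = 0.0156743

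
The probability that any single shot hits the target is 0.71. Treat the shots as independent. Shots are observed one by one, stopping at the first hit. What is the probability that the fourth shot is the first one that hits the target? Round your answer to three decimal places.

Geometric (trials to first success), p = 0.71.
P(Y = 4) = (1−p)^3 · p = 0.024389 · 0.71 = 0.01732

0.017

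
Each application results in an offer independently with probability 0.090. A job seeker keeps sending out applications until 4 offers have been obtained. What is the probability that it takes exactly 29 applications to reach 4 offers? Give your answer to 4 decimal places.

0.0203

Y = trial on which the fourth success occurs; negative binomial, r=4, p=0.09.
P(Y=29) = C(28,3) · p^4 · (1−p)^25
= 3276 · 6.561e-05 · 0.094631 = 0.020340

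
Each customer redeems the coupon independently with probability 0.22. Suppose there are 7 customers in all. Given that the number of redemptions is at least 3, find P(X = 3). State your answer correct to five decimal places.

0.74937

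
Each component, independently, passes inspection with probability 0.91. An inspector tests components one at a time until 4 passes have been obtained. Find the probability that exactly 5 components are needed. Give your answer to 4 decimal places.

Y = trial on which the fourth success occurs; negative binomial, r=4, p=0.91.
P(Y=5) = C(4,3) · p^4 · (1−p)^1
= 4 · 0.68575 · 0.09 = 0.246870

0.2469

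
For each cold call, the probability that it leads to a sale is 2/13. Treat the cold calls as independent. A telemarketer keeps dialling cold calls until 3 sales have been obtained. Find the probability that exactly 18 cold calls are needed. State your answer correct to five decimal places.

0.04041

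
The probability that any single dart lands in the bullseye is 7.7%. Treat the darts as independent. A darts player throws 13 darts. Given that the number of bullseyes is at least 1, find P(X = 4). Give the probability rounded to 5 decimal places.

0.01888

X ~ Binomial(13, 0.077). Want P(X=4 | X≥1) = P(X=4) / P(X≥1).
P(X=4) = C(13,4)·0.077^4·0.923^9 = 0.0122204
P(X≥1) = 1 − 0.3528760 = 0.6471240
Ratio = 0.0122204 / 0.6471240 = 0.0188841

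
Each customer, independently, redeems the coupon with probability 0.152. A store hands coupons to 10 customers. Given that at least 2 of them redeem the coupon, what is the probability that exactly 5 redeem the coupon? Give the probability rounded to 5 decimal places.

0.01936

X ~ Binomial(10, 0.152). Want P(X=5 | X≥2) = P(X=5) / P(X≥2).
P(X=5) = C(10,5)·0.152^5·0.848^5 = 0.0089660
P(X≥2) = 1 − 0.1922908 − 0.3446722 = 0.4630370
Ratio = 0.0089660 / 0.4630370 = 0.0193634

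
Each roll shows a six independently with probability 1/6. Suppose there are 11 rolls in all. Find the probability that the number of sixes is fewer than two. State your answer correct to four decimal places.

0.4307

X ~ Binomial(11, 0.166667); P(X ≤ 1) = Σ C(11,k) p^k (1−p)^(11−k) over k:
  k=0: C(11,0)·0.166667^0·0.833333^11 = 0.134588
  k=1: C(11,1)·0.166667^1·0.833333^10 = 0.296094
Total = 0.430682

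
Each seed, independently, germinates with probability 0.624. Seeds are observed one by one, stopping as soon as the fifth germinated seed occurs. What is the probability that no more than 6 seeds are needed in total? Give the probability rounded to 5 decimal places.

Finishing within 6 seeds ⇔ at least 5 successes in the first 6. With X ~ Binomial(6, 0.624), P(Y ≤ 6) = 1 − P(X ≤ 4).
  k=0: C(6,0)·0.624^0·0.376^6 = 0.0028257
  k=1: C(6,1)·0.624^1·0.376^5 = 0.0281368
  k=2: C(6,2)·0.624^2·0.376^4 = 0.1167379
  k=3: C(6,3)·0.624^3·0.376^3 = 0.2583136
  k=4: C(6,4)·0.624^4·0.376^2 = 0.3215180
1 − 0.7275320 = 0.2724680

0.27247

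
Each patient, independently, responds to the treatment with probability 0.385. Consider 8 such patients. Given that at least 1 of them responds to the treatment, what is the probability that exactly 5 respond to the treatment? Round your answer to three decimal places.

0.112

X ~ Binomial(8, 0.385). Want P(X=5 | X≥1) = P(X=5) / P(X≥1).
P(X=5) = C(8,5)·0.385^5·0.615^3 = 0.11018
P(X≥1) = 1 − 0.02046 = 0.97954
Ratio = 0.11018 / 0.97954 = 0.11249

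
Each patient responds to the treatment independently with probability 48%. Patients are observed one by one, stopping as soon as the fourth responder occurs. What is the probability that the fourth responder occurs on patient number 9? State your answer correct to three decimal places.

0.113

Y = trial on which the fourth success occurs; negative binomial, r=4, p=0.48.
P(Y=9) = C(8,3) · p^4 · (1−p)^5
= 56 · 0.053084 · 0.03802 = 0.11302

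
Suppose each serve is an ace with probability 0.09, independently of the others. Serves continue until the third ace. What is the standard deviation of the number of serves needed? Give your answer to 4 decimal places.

18.3586

Y = total serves until the third success; negative binomial with r=3, p=0.09.
SD(Y) = √[r(1−p)/p²] = √(337.037037) = 18.358568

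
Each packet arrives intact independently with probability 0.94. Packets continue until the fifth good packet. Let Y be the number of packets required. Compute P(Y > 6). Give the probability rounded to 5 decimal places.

Needing more than 6 packets ⇔ fewer than 5 successes in the first 6. With X ~ Binomial(6, 0.94), P(Y > 6) = P(X ≤ 4).
  k=0: C(6,0)·0.94^0·0.06^6 = 0.0000000
  k=1: C(6,1)·0.94^1·0.06^5 = 0.0000044
  k=2: C(6,2)·0.94^2·0.06^4 = 0.0001718
  k=3: C(6,3)·0.94^3·0.06^3 = 0.0035881
  k=4: C(6,4)·0.94^4·0.06^2 = 0.0421604
P(X ≤ 4) = 0.0459248

0.04592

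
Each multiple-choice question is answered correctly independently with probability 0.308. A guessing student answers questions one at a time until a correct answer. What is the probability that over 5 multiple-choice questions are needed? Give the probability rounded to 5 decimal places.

Y = number of multiple-choice questions to the first success; geometric, p = 0.308.
P(Y > 5) = P(first 5 all fail) = (1−p)^5 = 0.1586830

0.15868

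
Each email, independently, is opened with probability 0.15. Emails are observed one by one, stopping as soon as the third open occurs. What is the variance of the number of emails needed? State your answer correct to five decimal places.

113.33333

Y = total emails until the third success; negative binomial with r=3, p=0.15.
Var(Y) = r(1−p)/p² = 3·0.85 / 0.15² = 113.3333333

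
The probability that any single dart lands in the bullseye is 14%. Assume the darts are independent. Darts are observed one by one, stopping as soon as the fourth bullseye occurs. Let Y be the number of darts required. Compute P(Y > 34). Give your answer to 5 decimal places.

0.27993

Needing more than 34 darts ⇔ fewer than 4 successes in the first 34. With X ~ Binomial(34, 0.14), P(Y > 34) = P(X ≤ 3).
  k=0: C(34,0)·0.14^0·0.86^34 = 0.0059285
  k=1: C(34,1)·0.14^1·0.86^33 = 0.0328137
  k=2: C(34,2)·0.14^2·0.86^32 = 0.0881393
  k=3: C(34,3)·0.14^3·0.86^31 = 0.1530480
P(X ≤ 3) = 0.2799295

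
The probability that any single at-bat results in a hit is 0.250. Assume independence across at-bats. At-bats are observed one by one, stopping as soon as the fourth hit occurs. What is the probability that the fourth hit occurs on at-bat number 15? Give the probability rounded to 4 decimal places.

Y = trial on which the fourth success occurs; negative binomial, r=4, p=0.25.
P(Y=15) = C(14,3) · p^4 · (1−p)^11
= 364 · 0.0039062 · 0.042235 = 0.060053

0.0601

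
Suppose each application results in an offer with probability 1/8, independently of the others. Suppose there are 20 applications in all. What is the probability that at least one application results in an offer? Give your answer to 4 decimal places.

0.9308

P(at least one) = 1 − P(none) = 1 − (1 − 0.125)^20
= 1 − 0.069209 = 0.930791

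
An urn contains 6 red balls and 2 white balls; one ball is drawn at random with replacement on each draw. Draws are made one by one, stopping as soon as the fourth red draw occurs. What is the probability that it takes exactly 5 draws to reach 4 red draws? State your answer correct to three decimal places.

0.316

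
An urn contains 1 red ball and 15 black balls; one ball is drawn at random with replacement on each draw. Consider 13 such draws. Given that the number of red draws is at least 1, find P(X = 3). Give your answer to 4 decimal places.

X ~ Binomial(13, 0.0625). Want P(X=3 | X≥1) = P(X=3) / P(X≥1).
P(X=3) = C(13,3)·0.0625^3·0.9375^10 = 0.036620
P(X≥1) = 1 − 0.432142 = 0.567858
Ratio = 0.036620 / 0.567858 = 0.064488

0.0645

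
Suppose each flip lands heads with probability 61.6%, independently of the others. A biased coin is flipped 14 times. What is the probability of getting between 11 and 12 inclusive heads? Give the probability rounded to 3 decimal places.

0.140

X ~ Binomial(14, 0.616); P(11 ≤ X ≤ 12) = Σ C(14,k) p^k (1−p)^(14−k) over k:
  k=11: C(14,11)·0.616^11·0.384^3 = 0.09988
  k=12: C(14,12)·0.616^12·0.384^2 = 0.04006
Total = 0.13994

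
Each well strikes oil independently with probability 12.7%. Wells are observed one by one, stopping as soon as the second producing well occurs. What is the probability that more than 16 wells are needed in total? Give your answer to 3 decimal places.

0.379

Needing more than 16 wells ⇔ fewer than 2 successes in the first 16. With X ~ Binomial(16, 0.127), P(Y > 16) = P(X ≤ 1).
  k=0: C(16,0)·0.127^0·0.873^16 = 0.11382
  k=1: C(16,1)·0.127^1·0.873^15 = 0.26493
P(X ≤ 1) = 0.37876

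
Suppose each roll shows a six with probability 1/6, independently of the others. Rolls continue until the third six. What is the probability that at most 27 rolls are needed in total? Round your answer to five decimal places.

0.85121

Finishing within 27 rolls ⇔ at least 3 successes in the first 27. With X ~ Binomial(27, 0.166667), P(Y ≤ 27) = 1 − P(X ≤ 2).
  k=0: C(27,0)·0.166667^0·0.833333^27 = 0.0072796
  k=1: C(27,1)·0.166667^1·0.833333^26 = 0.0393097
  k=2: C(27,2)·0.166667^2·0.833333^25 = 0.1022053
1 − 0.1487946 = 0.8512054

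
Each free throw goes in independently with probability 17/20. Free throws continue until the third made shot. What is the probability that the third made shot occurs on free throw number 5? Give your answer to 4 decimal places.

0.0829

Y = trial on which the third success occurs; negative binomial, r=3, p=0.85.
P(Y=5) = C(4,2) · p^3 · (1−p)^2
= 6 · 0.61413 · 0.0225 = 0.082907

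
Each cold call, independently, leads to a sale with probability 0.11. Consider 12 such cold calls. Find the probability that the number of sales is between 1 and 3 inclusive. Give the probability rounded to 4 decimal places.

0.7179

X ~ Binomial(12, 0.11); P(1 ≤ X ≤ 3) = Σ C(12,k) p^k (1−p)^(12−k) over k:
  k=1: C(12,1)·0.11^1·0.89^11 = 0.366323
  k=2: C(12,2)·0.11^2·0.89^10 = 0.249017
  k=3: C(12,3)·0.11^3·0.89^9 = 0.102591
Total = 0.717931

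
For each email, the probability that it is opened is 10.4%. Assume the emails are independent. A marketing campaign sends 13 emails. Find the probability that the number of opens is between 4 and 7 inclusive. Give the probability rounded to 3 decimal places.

X ~ Binomial(13, 0.104); P(4 ≤ X ≤ 7) = Σ C(13,k) p^k (1−p)^(13−k) over k:
  k=4: C(13,4)·0.104^4·0.896^9 = 0.03113
  k=5: C(13,5)·0.104^5·0.896^8 = 0.00650
  k=6: C(13,6)·0.104^6·0.896^7 = 0.00101
  k=7: C(13,7)·0.104^7·0.896^6 = 0.00012
Total = 0.03876

0.039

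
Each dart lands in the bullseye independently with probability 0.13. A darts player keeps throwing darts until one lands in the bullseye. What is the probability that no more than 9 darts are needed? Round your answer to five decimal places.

Y = number of darts to the first success; geometric, p = 0.13.
P(Y ≤ 9) = 1 − (1−p)^9 = 1 − 0.2855442 = 0.7144558

0.71446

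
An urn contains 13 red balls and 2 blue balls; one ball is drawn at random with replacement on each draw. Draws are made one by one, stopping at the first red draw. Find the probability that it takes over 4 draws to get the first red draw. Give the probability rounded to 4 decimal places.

Y = number of draws to the first success; geometric, p = 0.866667.
P(Y > 4) = P(first 4 all fail) = (1−p)^4 = 0.000316

0.0003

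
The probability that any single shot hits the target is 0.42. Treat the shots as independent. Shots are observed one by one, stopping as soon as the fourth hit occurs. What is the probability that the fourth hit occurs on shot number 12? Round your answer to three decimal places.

Y = trial on which the fourth success occurs; negative binomial, r=4, p=0.42.
P(Y=12) = C(11,3) · p^4 · (1−p)^8
= 165 · 0.031117 · 0.012806 = 0.06575

0.066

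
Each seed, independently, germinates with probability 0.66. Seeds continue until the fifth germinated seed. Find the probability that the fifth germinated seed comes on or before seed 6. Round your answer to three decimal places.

0.338

Finishing within 6 seeds ⇔ at least 5 successes in the first 6. With X ~ Binomial(6, 0.66), P(Y ≤ 6) = 1 − P(X ≤ 4).
  k=0: C(6,0)·0.66^0·0.34^6 = 0.00154
  k=1: C(6,1)·0.66^1·0.34^5 = 0.01799
  k=2: C(6,2)·0.66^2·0.34^4 = 0.08732
  k=3: C(6,3)·0.66^3·0.34^3 = 0.22599
  k=4: C(6,4)·0.66^4·0.34^2 = 0.32902
1 − 0.66187 = 0.33813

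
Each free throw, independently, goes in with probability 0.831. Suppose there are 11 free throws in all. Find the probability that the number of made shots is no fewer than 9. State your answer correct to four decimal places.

0.7193

X ~ Binomial(11, 0.831); P(X ≥ 9) = Σ C(11,k) p^k (1−p)^(11−k) over k:
  k=9: C(11,9)·0.831^9·0.169^2 = 0.296856
  k=10: C(11,10)·0.831^10·0.169^1 = 0.291937
  k=11: C(11,11)·0.831^11·0.169^0 = 0.130500
Total = 0.719293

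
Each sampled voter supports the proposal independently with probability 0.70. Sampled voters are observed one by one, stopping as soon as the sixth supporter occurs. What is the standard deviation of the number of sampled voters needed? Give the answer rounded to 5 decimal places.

Y = total sampled voters until the sixth success; negative binomial with r=6, p=0.70.
SD(Y) = √[r(1−p)/p²] = √(3.6734694) = 1.9166297

1.91663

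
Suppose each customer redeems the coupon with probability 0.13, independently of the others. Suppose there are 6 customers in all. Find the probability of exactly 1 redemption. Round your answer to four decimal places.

X ~ Binomial(n=6, p=0.13).
P(X=1) = C(6,1) · p^1 · (1−p)^5
= 6 · 0.13 · 0.49842 = 0.388768

0.3888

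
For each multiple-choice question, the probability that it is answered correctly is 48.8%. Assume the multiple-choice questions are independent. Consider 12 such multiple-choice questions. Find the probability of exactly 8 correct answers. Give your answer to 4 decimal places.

0.1094

X ~ Binomial(n=12, p=0.488).
P(X=8) = C(12,8) · p^8 · (1−p)^4
= 495 · 0.0032163 · 0.068719 = 0.109407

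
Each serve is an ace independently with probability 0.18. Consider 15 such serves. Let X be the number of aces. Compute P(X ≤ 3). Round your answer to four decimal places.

0.7218

X ~ Binomial(15, 0.18); P(X ≤ 3) = Σ C(15,k) p^k (1−p)^(15−k) over k:
  k=0: C(15,0)·0.18^0·0.82^15 = 0.050957
  k=1: C(15,1)·0.18^1·0.82^14 = 0.167787
  k=2: C(15,2)·0.18^2·0.82^13 = 0.257819
  k=3: C(15,3)·0.18^3·0.82^12 = 0.245242
Total = 0.721805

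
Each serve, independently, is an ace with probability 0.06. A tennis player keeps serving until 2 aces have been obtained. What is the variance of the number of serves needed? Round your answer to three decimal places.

522.222

Y = total serves until the second success; negative binomial with r=2, p=0.06.
Var(Y) = r(1−p)/p² = 2·0.94 / 0.06² = 522.22222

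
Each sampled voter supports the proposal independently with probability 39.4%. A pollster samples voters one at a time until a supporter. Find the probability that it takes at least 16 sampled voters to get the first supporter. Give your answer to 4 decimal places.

0.0005

Y = number of sampled voters to the first success; geometric, p = 0.394.
P(Y > 15) = P(first 15 all fail) = (1−p)^15 = 0.000546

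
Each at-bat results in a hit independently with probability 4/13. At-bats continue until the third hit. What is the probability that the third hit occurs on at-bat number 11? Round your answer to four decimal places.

Y = trial on which the third success occurs; negative binomial, r=3, p=0.307692.
P(Y=11) = C(10,2) · p^3 · (1−p)^8
= 45 · 0.029131 · 0.052771 = 0.069176

0.0692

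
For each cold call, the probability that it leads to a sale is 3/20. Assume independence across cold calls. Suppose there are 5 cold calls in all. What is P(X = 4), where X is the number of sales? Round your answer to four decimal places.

X ~ Binomial(n=5, p=0.15).
P(X=4) = C(5,4) · p^4 · (1−p)^1
= 5 · 0.00050625 · 0.85 = 0.002152

0.0022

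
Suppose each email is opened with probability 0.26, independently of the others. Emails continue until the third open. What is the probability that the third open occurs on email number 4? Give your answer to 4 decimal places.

Y = trial on which the third success occurs; negative binomial, r=3, p=0.26.
P(Y=4) = C(3,2) · p^3 · (1−p)^1
= 3 · 0.017576 · 0.74 = 0.039019

0.0390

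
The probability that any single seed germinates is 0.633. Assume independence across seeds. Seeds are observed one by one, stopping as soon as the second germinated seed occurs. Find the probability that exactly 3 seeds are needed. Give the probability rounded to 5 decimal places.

Y = trial on which the second success occurs; negative binomial, r=2, p=0.633.
P(Y=3) = C(2,1) · p^2 · (1−p)^1
= 2 · 0.40069 · 0.367 = 0.2941057

0.29411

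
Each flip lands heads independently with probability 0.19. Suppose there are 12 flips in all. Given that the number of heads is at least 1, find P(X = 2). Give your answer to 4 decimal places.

0.3148

X ~ Binomial(12, 0.19). Want P(X=2 | X≥1) = P(X=2) / P(X≥1).
P(X=2) = C(12,2)·0.19^2·0.81^10 = 0.289669
P(X≥1) = 1 − 0.079766 = 0.920234
Ratio = 0.289669 / 0.920234 = 0.314777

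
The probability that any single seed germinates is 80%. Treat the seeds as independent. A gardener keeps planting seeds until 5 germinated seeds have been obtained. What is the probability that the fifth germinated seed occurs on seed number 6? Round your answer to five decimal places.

Y = trial on which the fifth success occurs; negative binomial, r=5, p=0.80.
P(Y=6) = C(5,4) · p^5 · (1−p)^1
= 5 · 0.32768 · 0.2 = 0.3276800

0.32768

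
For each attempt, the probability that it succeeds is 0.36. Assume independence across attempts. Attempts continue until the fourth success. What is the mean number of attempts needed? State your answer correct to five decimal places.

Y = total attempts until the fourth success; negative binomial with r=4, p=0.36.
E[Y] = r / p = 4 / 0.36 = 11.1111111

11.11111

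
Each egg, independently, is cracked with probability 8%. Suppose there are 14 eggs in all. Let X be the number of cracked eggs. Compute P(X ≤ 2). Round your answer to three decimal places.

0.904

X ~ Binomial(14, 0.08); P(X ≤ 2) = Σ C(14,k) p^k (1−p)^(14−k) over k:
  k=0: C(14,0)·0.08^0·0.92^14 = 0.31119
  k=1: C(14,1)·0.08^1·0.92^13 = 0.37884
  k=2: C(14,2)·0.08^2·0.92^12 = 0.21413
Total = 0.90417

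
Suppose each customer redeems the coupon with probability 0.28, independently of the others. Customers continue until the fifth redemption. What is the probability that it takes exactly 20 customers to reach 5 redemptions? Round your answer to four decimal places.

Y = trial on which the fifth success occurs; negative binomial, r=5, p=0.28.
P(Y=20) = C(19,4) · p^5 · (1−p)^15
= 3876 · 0.001721 · 0.0072442 = 0.048324

0.0483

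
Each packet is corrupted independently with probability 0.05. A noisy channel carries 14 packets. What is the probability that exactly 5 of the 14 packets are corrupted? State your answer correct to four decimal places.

X ~ Binomial(n=14, p=0.05).
P(X=5) = C(14,5) · p^5 · (1−p)^9
= 2002 · 3.125e-07 · 0.63025 = 0.000394

0.0004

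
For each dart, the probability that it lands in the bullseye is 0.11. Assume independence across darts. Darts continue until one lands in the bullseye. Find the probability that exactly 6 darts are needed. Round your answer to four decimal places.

Geometric (trials to first success), p = 0.11.
P(Y = 6) = (1−p)^5 · p = 0.55841 · 0.11 = 0.061425

0.0614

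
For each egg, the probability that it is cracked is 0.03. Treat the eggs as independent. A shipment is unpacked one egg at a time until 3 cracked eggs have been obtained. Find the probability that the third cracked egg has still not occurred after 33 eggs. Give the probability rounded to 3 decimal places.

Needing more than 33 eggs ⇔ fewer than 3 successes in the first 33. With X ~ Binomial(33, 0.03), P(Y > 33) = P(X ≤ 2).
  k=0: C(33,0)·0.03^0·0.97^33 = 0.36599
  k=1: C(33,1)·0.03^1·0.97^32 = 0.37353
  k=2: C(33,2)·0.03^2·0.97^31 = 0.18484
P(X ≤ 2) = 0.92436

0.924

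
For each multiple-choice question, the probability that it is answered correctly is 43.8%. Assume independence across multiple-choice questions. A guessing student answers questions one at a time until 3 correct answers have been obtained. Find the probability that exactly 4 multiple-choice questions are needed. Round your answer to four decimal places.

0.1417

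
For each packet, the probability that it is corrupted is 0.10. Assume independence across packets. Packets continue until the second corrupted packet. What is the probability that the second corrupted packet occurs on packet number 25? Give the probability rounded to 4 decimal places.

Y = trial on which the second success occurs; negative binomial, r=2, p=0.10.
P(Y=25) = C(24,1) · p^2 · (1−p)^23
= 24 · 0.01 · 0.088629 = 0.021271

0.0213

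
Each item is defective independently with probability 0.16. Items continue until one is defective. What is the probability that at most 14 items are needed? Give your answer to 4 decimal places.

Y = number of items to the first success; geometric, p = 0.16.
P(Y ≤ 14) = 1 − (1−p)^14 = 1 − 0.087078 = 0.912922

0.9129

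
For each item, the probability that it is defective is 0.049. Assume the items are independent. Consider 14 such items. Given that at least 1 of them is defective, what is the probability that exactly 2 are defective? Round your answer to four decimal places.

0.2367

X ~ Binomial(14, 0.049). Want P(X=2 | X≥1) = P(X=2) / P(X≥1).
P(X=2) = C(14,2)·0.049^2·0.951^12 = 0.119564
P(X≥1) = 1 − 0.494911 = 0.505089
Ratio = 0.119564 / 0.505089 = 0.236718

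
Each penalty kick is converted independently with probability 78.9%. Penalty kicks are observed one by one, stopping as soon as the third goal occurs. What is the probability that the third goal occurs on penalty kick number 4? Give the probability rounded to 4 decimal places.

Y = trial on which the third success occurs; negative binomial, r=3, p=0.789.
P(Y=4) = C(3,2) · p^3 · (1−p)^1
= 3 · 0.49117 · 0.211 = 0.310910

0.3109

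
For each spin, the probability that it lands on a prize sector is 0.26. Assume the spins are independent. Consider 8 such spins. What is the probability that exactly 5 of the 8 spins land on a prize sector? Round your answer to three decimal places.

X ~ Binomial(n=8, p=0.26).
P(X=5) = C(8,5) · p^5 · (1−p)^3
= 56 · 0.0011881 · 0.40522 = 0.02696

0.027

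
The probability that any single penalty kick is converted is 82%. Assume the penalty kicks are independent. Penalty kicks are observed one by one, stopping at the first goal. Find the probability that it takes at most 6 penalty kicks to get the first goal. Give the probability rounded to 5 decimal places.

0.99997

Y = number of penalty kicks to the first success; geometric, p = 0.82.
P(Y ≤ 6) = 1 − (1−p)^6 = 1 − 0.0000340 = 0.9999660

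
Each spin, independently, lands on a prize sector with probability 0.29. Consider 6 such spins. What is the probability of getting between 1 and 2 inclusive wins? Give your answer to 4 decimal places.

X ~ Binomial(6, 0.29); P(1 ≤ X ≤ 2) = Σ C(6,k) p^k (1−p)^(6−k) over k:
  k=1: C(6,1)·0.29^1·0.71^5 = 0.313936
  k=2: C(6,2)·0.29^2·0.71^4 = 0.320568
Total = 0.634504

0.6345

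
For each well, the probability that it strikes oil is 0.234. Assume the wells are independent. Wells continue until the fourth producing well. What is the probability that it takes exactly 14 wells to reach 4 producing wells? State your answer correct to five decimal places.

0.05964

Y = trial on which the fourth success occurs; negative binomial, r=4, p=0.234.
P(Y=14) = C(13,3) · p^4 · (1−p)^10
= 286 · 0.0029982 · 0.069548 = 0.0596372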